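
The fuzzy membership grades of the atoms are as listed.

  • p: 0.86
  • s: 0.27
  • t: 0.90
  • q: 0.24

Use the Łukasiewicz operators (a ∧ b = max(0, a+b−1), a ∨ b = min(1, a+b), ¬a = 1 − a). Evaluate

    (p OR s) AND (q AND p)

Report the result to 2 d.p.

p OR s = min(1, a+b) on (0.86, 0.27) = 1.00
q AND p = max(0, a+b−1) on (0.24, 0.86) = 0.10
(p OR s) AND (q AND p) = max(0, a+b−1) on (1.00, 0.10) = 0.10

0.10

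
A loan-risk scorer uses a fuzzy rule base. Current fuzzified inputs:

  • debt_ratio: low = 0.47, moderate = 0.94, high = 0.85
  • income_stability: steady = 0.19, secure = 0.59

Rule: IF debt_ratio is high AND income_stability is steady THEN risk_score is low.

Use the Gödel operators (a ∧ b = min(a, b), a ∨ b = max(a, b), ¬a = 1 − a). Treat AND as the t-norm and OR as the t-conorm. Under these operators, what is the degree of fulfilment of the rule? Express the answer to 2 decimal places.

firing strength: high=0.85, steady=0.19; AND[min(a, b)] → w = 0.19

0.19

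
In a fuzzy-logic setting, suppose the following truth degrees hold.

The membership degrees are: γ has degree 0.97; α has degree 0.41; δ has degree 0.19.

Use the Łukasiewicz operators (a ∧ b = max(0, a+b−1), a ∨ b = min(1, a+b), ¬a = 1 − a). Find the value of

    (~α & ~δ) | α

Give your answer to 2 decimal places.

0.81

~α = 1 − 0.41 = 0.59
~δ = 1 − 0.19 = 0.81
~α & ~δ = max(0, a+b−1) on (0.59, 0.81) = 0.40
(~α & ~δ) | α = min(1, a+b) on (0.40, 0.41) = 0.81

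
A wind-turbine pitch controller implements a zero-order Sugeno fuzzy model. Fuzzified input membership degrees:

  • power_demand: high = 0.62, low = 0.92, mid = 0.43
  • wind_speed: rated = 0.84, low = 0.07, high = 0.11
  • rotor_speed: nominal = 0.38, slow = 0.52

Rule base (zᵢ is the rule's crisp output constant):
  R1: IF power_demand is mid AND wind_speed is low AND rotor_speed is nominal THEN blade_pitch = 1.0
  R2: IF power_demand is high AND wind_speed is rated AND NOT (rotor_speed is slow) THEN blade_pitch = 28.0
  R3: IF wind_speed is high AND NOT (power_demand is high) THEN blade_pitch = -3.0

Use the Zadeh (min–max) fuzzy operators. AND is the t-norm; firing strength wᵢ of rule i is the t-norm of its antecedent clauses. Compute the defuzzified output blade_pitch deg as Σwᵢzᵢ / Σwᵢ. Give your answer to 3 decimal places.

R1 (z=1.0): mid=0.43, low=0.07, nominal=0.38; AND[min(a, b)] → w = 0.07
R2 (z=28.0): high=0.62, rated=0.84, ¬slow=1−0.52=0.48; AND[min(a, b)] → w = 0.48
R3 (z=-3.0): high=0.11, ¬high=1−0.62=0.38; AND[min(a, b)] → w = 0.11
Weighted average = (0.07·1.0 + 0.48·28.0 + 0.11·-3.0) / (0.07 + 0.48 + 0.11)
  = 13.1800 / 0.6600 = 19.970

19.970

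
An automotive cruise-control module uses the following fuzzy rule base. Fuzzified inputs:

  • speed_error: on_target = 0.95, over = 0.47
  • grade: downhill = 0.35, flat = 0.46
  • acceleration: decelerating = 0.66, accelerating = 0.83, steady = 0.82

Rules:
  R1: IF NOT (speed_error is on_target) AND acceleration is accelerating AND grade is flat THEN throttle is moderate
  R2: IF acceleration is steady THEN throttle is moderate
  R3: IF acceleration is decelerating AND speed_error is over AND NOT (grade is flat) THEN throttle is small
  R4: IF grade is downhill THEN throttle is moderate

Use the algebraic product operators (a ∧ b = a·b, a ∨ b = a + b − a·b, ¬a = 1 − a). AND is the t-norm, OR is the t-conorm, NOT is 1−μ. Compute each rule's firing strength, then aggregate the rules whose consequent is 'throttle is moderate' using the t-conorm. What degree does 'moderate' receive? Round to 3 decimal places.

0.885

R1: ¬on_target=1−0.95=0.05, accelerating=0.83, flat=0.46; AND[a·b] → w = 0.0191
R2: steady=0.82 → w = 0.8200
R3: decelerating=0.66, over=0.47, ¬flat=1−0.46=0.54; AND[a·b] → w = 0.1675
R4: downhill=0.35 → w = 0.3500
Rules with consequent 'moderate': {R1, R2, R4} → strengths 0.0191, 0.8200, 0.3500
Aggregate via t-conorm [a + b − a·b]: 0.8852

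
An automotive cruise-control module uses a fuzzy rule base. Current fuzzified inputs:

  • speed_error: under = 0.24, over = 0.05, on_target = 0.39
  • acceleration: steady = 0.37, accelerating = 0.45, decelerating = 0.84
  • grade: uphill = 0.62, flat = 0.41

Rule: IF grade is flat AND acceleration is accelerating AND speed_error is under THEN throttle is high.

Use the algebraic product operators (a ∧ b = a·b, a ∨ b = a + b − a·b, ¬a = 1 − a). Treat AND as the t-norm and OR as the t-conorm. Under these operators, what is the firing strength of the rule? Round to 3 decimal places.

firing strength: flat=0.41, accelerating=0.45, under=0.24; AND[a·b] → w = 0.0443

0.044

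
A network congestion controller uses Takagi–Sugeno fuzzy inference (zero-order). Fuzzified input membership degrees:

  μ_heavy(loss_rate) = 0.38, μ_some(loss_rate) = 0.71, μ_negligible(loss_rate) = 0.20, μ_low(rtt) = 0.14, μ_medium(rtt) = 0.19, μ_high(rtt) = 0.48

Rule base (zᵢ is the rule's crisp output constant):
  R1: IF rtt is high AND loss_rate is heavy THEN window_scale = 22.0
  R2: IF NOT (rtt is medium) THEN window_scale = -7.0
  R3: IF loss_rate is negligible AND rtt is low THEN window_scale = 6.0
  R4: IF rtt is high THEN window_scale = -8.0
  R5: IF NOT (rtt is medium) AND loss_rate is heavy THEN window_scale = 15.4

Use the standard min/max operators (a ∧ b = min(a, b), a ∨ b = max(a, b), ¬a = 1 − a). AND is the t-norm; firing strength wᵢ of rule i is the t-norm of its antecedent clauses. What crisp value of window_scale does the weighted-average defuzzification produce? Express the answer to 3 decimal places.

R1 (z=22.0): high=0.48, heavy=0.38; AND[min(a, b)] → w = 0.38
R2 (z=-7.0): ¬medium=1−0.19=0.81 → w = 0.81
R3 (z=6.0): negligible=0.20, low=0.14; AND[min(a, b)] → w = 0.14
R4 (z=-8.0): high=0.48 → w = 0.48
R5 (z=15.4): ¬medium=1−0.19=0.81, heavy=0.38; AND[min(a, b)] → w = 0.38
Weighted average = (0.38·22.0 + 0.81·-7.0 + 0.14·6.0 + 0.48·-8.0 + 0.38·15.4) / (0.38 + 0.81 + 0.14 + 0.48 + 0.38)
  = 5.5420 / 2.1900 = 2.531

2.531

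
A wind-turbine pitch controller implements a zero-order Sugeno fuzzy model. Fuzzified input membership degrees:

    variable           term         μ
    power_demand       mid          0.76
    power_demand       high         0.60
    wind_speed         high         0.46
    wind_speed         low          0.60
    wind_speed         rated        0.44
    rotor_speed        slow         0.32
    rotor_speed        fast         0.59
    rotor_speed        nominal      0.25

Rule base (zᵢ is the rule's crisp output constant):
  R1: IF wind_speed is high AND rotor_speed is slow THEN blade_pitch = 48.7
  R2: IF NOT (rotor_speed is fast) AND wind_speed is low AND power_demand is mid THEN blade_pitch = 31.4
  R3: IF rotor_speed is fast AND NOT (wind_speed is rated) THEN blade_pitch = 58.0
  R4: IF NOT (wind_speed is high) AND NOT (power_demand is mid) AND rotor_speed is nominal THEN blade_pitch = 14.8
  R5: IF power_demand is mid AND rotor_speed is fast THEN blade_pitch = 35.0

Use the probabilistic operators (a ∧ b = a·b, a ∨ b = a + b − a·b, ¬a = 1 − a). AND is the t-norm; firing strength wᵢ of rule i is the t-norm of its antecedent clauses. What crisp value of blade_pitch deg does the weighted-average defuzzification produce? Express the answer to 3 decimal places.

42.236

R1 (z=48.7): high=0.46, slow=0.32; AND[a·b] → w = 0.1472
R2 (z=31.4): ¬fast=1−0.59=0.41, low=0.60, mid=0.76; AND[a·b] → w = 0.1870
R3 (z=58.0): fast=0.59, ¬rated=1−0.44=0.56; AND[a·b] → w = 0.3304
R4 (z=14.8): ¬high=1−0.46=0.54, ¬mid=1−0.76=0.24, nominal=0.25; AND[a·b] → w = 0.0324
R5 (z=35.0): mid=0.76, fast=0.59; AND[a·b] → w = 0.4484
Weighted average = (0.1472·48.7 + 0.1870·31.4 + 0.3304·58.0 + 0.0324·14.8 + 0.4484·35.0) / (0.1472 + 0.1870 + 0.3304 + 0.0324 + 0.4484)
  = 48.3759 / 1.1454 = 42.236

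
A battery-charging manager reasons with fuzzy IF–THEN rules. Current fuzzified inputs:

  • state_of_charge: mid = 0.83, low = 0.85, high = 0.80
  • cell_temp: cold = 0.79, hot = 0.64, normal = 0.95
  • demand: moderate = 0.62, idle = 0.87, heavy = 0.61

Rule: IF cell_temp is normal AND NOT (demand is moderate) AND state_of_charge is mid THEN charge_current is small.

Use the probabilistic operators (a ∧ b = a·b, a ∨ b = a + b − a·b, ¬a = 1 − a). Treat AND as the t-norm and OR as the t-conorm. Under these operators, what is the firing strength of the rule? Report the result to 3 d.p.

0.300

firing strength: normal=0.95, ¬moderate=1−0.62=0.38, mid=0.83; AND[a·b] → w = 0.2996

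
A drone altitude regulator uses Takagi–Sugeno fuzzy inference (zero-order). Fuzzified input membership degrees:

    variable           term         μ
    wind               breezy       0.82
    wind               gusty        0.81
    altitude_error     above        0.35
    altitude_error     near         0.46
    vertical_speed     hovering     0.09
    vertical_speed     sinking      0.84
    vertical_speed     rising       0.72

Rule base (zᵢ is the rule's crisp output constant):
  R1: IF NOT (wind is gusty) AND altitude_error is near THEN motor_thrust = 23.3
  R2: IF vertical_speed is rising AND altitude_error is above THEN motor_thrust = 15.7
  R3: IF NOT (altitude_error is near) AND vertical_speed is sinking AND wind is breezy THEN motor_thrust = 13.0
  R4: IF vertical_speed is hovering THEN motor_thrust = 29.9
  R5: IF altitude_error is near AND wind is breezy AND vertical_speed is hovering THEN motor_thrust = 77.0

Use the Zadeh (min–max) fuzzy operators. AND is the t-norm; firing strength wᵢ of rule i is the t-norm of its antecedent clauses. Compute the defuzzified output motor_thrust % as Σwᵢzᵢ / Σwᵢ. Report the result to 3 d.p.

21.082

R1 (z=23.3): ¬gusty=1−0.81=0.19, near=0.46; AND[min(a, b)] → w = 0.19
R2 (z=15.7): rising=0.72, above=0.35; AND[min(a, b)] → w = 0.35
R3 (z=13.0): ¬near=1−0.46=0.54, sinking=0.84, breezy=0.82; AND[min(a, b)] → w = 0.54
R4 (z=29.9): hovering=0.09 → w = 0.09
R5 (z=77.0): near=0.46, breezy=0.82, hovering=0.09; AND[min(a, b)] → w = 0.09
Weighted average = (0.19·23.3 + 0.35·15.7 + 0.54·13.0 + 0.09·29.9 + 0.09·77.0) / (0.19 + 0.35 + 0.54 + 0.09 + 0.09)
  = 26.5630 / 1.2600 = 21.082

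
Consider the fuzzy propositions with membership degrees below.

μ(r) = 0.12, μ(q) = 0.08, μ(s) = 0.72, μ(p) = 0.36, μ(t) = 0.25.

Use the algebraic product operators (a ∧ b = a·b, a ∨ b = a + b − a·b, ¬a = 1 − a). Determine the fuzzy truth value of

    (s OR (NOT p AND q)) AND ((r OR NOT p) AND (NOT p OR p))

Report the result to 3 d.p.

0.386

NOT p = 1 − 0.3600 = 0.6400
NOT p AND q = a·b on (0.6400, 0.0800) = 0.0512
s OR (NOT p AND q) = a + b − a·b on (0.7200, 0.0512) = 0.7343
NOT p = 1 − 0.3600 = 0.6400
r OR NOT p = a + b − a·b on (0.1200, 0.6400) = 0.6832
NOT p = 1 − 0.3600 = 0.6400
NOT p OR p = a + b − a·b on (0.6400, 0.3600) = 0.7696
(r OR NOT p) AND (NOT p OR p) = a·b on (0.6832, 0.7696) = 0.5258
(s OR (NOT p AND q)) AND ((r OR NOT p) AND (NOT p OR p)) = a·b on (0.7343, 0.5258) = 0.3861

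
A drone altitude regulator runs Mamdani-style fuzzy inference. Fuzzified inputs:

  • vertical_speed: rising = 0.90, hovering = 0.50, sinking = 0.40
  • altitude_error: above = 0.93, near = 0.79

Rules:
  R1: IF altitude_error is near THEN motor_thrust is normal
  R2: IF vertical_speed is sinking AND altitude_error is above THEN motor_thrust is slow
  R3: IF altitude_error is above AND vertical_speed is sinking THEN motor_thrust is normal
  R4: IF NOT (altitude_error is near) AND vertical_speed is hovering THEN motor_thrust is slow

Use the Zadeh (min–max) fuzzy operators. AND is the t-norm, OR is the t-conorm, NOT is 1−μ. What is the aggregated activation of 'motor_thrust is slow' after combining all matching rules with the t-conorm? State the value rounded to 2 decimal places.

0.40

R1: near=0.79 → w = 0.79
R2: sinking=0.40, above=0.93; AND[min(a, b)] → w = 0.40
R3: above=0.93, sinking=0.40; AND[min(a, b)] → w = 0.40
R4: ¬near=1−0.79=0.21, hovering=0.50; AND[min(a, b)] → w = 0.21
Rules with consequent 'slow': {R2, R4} → strengths 0.40, 0.21
Aggregate via t-conorm [max(a, b)]: 0.40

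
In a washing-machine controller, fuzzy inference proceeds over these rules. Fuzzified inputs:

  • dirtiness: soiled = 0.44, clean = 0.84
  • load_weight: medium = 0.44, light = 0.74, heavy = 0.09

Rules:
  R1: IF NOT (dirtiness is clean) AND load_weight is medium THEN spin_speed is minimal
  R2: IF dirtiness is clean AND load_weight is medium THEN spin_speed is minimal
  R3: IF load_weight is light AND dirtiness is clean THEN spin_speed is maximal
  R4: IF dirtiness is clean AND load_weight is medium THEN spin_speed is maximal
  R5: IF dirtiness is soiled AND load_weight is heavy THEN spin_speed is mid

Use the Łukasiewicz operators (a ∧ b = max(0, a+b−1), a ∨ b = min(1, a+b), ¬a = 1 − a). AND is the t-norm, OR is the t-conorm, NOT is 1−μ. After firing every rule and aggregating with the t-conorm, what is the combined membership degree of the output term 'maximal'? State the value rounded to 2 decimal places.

0.86

R1: ¬clean=1−0.84=0.16, medium=0.44; AND[max(0, a+b−1)] → w = 0.00
R2: clean=0.84, medium=0.44; AND[max(0, a+b−1)] → w = 0.28
R3: light=0.74, clean=0.84; AND[max(0, a+b−1)] → w = 0.58
R4: clean=0.84, medium=0.44; AND[max(0, a+b−1)] → w = 0.28
R5: soiled=0.44, heavy=0.09; AND[max(0, a+b−1)] → w = 0.00
Rules with consequent 'maximal': {R3, R4} → strengths 0.58, 0.28
Aggregate via t-conorm [min(1, a+b)]: 0.86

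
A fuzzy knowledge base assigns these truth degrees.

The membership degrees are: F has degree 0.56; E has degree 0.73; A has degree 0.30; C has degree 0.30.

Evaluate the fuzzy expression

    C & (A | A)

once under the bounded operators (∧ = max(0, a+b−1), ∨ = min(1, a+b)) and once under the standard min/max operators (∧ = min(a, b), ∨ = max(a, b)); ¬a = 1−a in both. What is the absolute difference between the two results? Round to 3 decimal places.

Under bounded:
  A | A = min(1, a+b) on (0.30, 0.30) = 0.60
  C & (A | A) = max(0, a+b−1) on (0.30, 0.60) = 0.00
  → value = 0.0000
Under standard min/max:
  A | A = max(a, b) on (0.30, 0.30) = 0.30
  C & (A | A) = min(a, b) on (0.30, 0.30) = 0.30
  → value = 0.3000
|0.0000 − 0.3000| = 0.300

0.300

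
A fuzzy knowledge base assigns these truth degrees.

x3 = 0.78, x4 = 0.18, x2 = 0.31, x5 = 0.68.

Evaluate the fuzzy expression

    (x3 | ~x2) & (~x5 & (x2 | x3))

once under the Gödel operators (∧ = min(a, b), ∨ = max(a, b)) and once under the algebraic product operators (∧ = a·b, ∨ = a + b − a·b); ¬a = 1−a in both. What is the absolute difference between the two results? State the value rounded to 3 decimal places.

0.067

Under Gödel:
  ~x2 = 1 − 0.31 = 0.69
  x3 | ~x2 = max(a, b) on (0.78, 0.69) = 0.78
  ~x5 = 1 − 0.68 = 0.32
  x2 | x3 = max(a, b) on (0.31, 0.78) = 0.78
  ~x5 & (x2 | x3) = min(a, b) on (0.32, 0.78) = 0.32
  (x3 | ~x2) & (~x5 & (x2 | x3)) = min(a, b) on (0.78, 0.32) = 0.32
  → value = 0.3200
Under algebraic product:
  ~x2 = 1 − 0.3100 = 0.6900
  x3 | ~x2 = a + b − a·b on (0.7800, 0.6900) = 0.9318
  ~x5 = 1 − 0.6800 = 0.3200
  x2 | x3 = a + b − a·b on (0.3100, 0.7800) = 0.8482
  ~x5 & (x2 | x3) = a·b on (0.3200, 0.8482) = 0.2714
  (x3 | ~x2) & (~x5 & (x2 | x3)) = a·b on (0.9318, 0.2714) = 0.2529
  → value = 0.2529
|0.3200 − 0.2529| = 0.067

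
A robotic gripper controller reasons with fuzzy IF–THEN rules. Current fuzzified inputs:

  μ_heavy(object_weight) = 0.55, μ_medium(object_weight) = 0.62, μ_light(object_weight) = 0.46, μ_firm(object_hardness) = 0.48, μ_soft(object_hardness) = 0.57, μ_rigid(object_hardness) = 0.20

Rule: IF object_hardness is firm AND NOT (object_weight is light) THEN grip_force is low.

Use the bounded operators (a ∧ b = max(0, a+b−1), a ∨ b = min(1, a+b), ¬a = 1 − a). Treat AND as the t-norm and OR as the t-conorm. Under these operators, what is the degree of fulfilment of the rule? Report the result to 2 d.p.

0.02

firing strength: firm=0.48, ¬light=1−0.46=0.54; AND[max(0, a+b−1)] → w = 0.02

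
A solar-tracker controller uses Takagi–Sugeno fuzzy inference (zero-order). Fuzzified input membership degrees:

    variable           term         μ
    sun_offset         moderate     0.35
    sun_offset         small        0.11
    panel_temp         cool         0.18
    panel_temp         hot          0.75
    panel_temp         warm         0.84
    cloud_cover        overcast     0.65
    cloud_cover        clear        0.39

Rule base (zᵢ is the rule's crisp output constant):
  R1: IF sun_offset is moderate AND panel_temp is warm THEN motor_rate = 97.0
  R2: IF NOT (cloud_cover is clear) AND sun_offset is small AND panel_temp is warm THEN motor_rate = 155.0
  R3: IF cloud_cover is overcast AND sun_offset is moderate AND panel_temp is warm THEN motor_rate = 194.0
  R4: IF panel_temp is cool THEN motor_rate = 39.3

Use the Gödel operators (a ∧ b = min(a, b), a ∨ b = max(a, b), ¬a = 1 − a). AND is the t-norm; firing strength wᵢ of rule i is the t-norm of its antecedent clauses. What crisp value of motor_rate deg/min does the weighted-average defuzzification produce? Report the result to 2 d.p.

127.25

R1 (z=97.0): moderate=0.35, warm=0.84; AND[min(a, b)] → w = 0.35
R2 (z=155.0): ¬clear=1−0.39=0.61, small=0.11, warm=0.84; AND[min(a, b)] → w = 0.11
R3 (z=194.0): overcast=0.65, moderate=0.35, warm=0.84; AND[min(a, b)] → w = 0.35
R4 (z=39.3): cool=0.18 → w = 0.18
Weighted average = (0.35·97.0 + 0.11·155.0 + 0.35·194.0 + 0.18·39.3) / (0.35 + 0.11 + 0.35 + 0.18)
  = 125.9740 / 0.9900 = 127.25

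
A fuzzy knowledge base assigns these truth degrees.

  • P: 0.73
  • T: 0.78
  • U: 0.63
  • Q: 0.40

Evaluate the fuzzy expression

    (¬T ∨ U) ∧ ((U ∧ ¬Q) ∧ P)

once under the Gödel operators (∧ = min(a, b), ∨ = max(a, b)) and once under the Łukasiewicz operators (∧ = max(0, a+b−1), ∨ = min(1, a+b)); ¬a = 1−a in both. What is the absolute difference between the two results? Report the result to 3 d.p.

Under Gödel:
  ¬T = 1 − 0.78 = 0.22
  ¬T ∨ U = max(a, b) on (0.22, 0.63) = 0.63
  ¬Q = 1 − 0.40 = 0.60
  U ∧ ¬Q = min(a, b) on (0.63, 0.60) = 0.60
  (U ∧ ¬Q) ∧ P = min(a, b) on (0.60, 0.73) = 0.60
  (¬T ∨ U) ∧ ((U ∧ ¬Q) ∧ P) = min(a, b) on (0.63, 0.60) = 0.60
  → value = 0.6000
Under Łukasiewicz:
  ¬T = 1 − 0.78 = 0.22
  ¬T ∨ U = min(1, a+b) on (0.22, 0.63) = 0.85
  ¬Q = 1 − 0.40 = 0.60
  U ∧ ¬Q = max(0, a+b−1) on (0.63, 0.60) = 0.23
  (U ∧ ¬Q) ∧ P = max(0, a+b−1) on (0.23, 0.73) = 0.00
  (¬T ∨ U) ∧ ((U ∧ ¬Q) ∧ P) = max(0, a+b−1) on (0.85, 0.00) = 0.00
  → value = 0.0000
|0.6000 − 0.0000| = 0.600

0.600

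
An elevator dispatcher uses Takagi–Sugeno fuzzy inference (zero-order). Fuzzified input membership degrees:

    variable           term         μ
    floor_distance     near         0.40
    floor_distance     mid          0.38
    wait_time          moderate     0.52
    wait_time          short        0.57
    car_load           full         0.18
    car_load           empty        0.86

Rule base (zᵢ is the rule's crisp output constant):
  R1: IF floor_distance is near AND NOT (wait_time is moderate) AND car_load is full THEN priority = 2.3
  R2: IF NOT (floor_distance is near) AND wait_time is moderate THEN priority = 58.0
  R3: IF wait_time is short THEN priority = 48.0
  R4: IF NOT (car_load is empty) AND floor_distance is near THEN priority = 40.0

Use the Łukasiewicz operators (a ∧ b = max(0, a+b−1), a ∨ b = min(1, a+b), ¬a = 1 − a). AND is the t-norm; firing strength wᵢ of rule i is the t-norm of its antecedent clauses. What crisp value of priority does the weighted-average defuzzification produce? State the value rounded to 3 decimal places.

R1 (z=2.3): near=0.40, ¬moderate=1−0.52=0.48, full=0.18; AND[max(0, a+b−1)] → w = 0.00
R2 (z=58.0): ¬near=1−0.40=0.60, moderate=0.52; AND[max(0, a+b−1)] → w = 0.12
R3 (z=48.0): short=0.57 → w = 0.57
R4 (z=40.0): ¬empty=1−0.86=0.14, near=0.40; AND[max(0, a+b−1)] → w = 0.00
Weighted average = (0.00·2.3 + 0.12·58.0 + 0.57·48.0 + 0.00·40.0) / (0.00 + 0.12 + 0.57 + 0.00)
  = 34.3200 / 0.6900 = 49.739

49.739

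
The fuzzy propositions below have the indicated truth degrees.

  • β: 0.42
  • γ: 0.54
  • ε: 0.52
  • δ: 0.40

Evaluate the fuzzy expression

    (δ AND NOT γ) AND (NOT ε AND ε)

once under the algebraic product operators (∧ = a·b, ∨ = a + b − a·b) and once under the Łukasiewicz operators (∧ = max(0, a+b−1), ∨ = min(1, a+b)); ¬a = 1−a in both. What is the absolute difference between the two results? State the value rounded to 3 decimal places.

Under algebraic product:
  NOT γ = 1 − 0.5400 = 0.4600
  δ AND NOT γ = a·b on (0.4000, 0.4600) = 0.1840
  NOT ε = 1 − 0.5200 = 0.4800
  NOT ε AND ε = a·b on (0.4800, 0.5200) = 0.2496
  (δ AND NOT γ) AND (NOT ε AND ε) = a·b on (0.1840, 0.2496) = 0.0459
  → value = 0.0459
Under Łukasiewicz:
  NOT γ = 1 − 0.54 = 0.46
  δ AND NOT γ = max(0, a+b−1) on (0.40, 0.46) = 0.00
  NOT ε = 1 − 0.52 = 0.48
  NOT ε AND ε = max(0, a+b−1) on (0.48, 0.52) = 0.00
  (δ AND NOT γ) AND (NOT ε AND ε) = max(0, a+b−1) on (0.00, 0.00) = 0.00
  → value = 0.0000
|0.0459 − 0.0000| = 0.046

0.046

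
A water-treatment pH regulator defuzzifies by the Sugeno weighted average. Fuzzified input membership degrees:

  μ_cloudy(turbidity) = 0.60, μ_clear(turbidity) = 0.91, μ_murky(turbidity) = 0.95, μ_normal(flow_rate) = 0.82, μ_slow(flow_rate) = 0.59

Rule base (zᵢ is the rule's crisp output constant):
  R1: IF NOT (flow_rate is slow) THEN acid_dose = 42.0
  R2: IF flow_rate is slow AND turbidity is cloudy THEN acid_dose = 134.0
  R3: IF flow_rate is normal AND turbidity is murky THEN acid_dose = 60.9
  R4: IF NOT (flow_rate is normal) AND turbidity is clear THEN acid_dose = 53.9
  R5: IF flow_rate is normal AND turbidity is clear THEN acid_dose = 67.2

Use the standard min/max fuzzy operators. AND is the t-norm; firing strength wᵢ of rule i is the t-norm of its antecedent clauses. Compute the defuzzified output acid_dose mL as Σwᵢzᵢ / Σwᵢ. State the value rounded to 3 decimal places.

R1 (z=42.0): ¬slow=1−0.59=0.41 → w = 0.41
R2 (z=134.0): slow=0.59, cloudy=0.60; AND[min(a, b)] → w = 0.59
R3 (z=60.9): normal=0.82, murky=0.95; AND[min(a, b)] → w = 0.82
R4 (z=53.9): ¬normal=1−0.82=0.18, clear=0.91; AND[min(a, b)] → w = 0.18
R5 (z=67.2): normal=0.82, clear=0.91; AND[min(a, b)] → w = 0.82
Weighted average = (0.41·42.0 + 0.59·134.0 + 0.82·60.9 + 0.18·53.9 + 0.82·67.2) / (0.41 + 0.59 + 0.82 + 0.18 + 0.82)
  = 211.0240 / 2.8200 = 74.831

74.831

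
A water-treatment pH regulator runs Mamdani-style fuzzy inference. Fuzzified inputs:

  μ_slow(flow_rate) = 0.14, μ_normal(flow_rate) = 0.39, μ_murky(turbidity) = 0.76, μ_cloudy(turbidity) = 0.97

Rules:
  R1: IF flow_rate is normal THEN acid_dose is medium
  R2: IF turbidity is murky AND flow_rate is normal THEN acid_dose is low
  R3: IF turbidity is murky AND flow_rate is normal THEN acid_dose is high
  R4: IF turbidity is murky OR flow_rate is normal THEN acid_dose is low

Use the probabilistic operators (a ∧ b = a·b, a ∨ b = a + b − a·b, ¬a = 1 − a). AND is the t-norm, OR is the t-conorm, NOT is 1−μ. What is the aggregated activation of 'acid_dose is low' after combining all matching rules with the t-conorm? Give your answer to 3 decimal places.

R1: normal=0.39 → w = 0.3900
R2: murky=0.76, normal=0.39; AND[a·b] → w = 0.2964
R3: murky=0.76, normal=0.39; AND[a·b] → w = 0.2964
R4: murky=0.76, normal=0.39; OR[a + b − a·b] → w = 0.8536
Rules with consequent 'low': {R2, R4} → strengths 0.2964, 0.8536
Aggregate via t-conorm [a + b − a·b]: 0.8970

0.897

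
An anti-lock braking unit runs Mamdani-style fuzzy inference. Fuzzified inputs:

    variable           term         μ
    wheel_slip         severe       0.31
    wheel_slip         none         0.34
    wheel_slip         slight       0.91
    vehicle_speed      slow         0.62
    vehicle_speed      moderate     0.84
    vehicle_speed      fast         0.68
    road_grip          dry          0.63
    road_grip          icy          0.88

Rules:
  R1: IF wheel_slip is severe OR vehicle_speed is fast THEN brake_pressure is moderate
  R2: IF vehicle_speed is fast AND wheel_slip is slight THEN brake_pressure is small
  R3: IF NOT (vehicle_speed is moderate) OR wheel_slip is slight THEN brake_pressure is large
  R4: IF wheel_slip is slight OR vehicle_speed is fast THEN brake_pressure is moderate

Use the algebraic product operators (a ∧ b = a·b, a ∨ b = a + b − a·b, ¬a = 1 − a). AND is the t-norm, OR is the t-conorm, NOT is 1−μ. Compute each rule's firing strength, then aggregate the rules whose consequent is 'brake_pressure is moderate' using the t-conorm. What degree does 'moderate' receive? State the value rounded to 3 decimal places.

0.994

R1: severe=0.31, fast=0.68; OR[a + b − a·b] → w = 0.7792
R2: fast=0.68, slight=0.91; AND[a·b] → w = 0.6188
R3: ¬moderate=1−0.84=0.16, slight=0.91; OR[a + b − a·b] → w = 0.9244
R4: slight=0.91, fast=0.68; OR[a + b − a·b] → w = 0.9712
Rules with consequent 'moderate': {R1, R4} → strengths 0.7792, 0.9712
Aggregate via t-conorm [a + b − a·b]: 0.9936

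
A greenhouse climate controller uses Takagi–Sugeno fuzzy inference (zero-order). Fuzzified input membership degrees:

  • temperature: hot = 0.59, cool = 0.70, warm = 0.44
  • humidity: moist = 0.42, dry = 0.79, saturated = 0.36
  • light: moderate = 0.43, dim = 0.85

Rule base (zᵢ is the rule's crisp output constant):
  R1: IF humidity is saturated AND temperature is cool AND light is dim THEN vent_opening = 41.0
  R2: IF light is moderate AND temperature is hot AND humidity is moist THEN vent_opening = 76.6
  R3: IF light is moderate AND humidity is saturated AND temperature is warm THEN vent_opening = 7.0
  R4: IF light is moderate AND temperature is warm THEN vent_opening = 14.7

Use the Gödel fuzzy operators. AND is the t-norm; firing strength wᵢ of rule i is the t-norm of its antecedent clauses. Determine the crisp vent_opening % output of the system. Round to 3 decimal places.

35.524

R1 (z=41.0): saturated=0.36, cool=0.70, dim=0.85; AND[min(a, b)] → w = 0.36
R2 (z=76.6): moderate=0.43, hot=0.59, moist=0.42; AND[min(a, b)] → w = 0.42
R3 (z=7.0): moderate=0.43, saturated=0.36, warm=0.44; AND[min(a, b)] → w = 0.36
R4 (z=14.7): moderate=0.43, warm=0.44; AND[min(a, b)] → w = 0.43
Weighted average = (0.36·41.0 + 0.42·76.6 + 0.36·7.0 + 0.43·14.7) / (0.36 + 0.42 + 0.36 + 0.43)
  = 55.7730 / 1.5700 = 35.524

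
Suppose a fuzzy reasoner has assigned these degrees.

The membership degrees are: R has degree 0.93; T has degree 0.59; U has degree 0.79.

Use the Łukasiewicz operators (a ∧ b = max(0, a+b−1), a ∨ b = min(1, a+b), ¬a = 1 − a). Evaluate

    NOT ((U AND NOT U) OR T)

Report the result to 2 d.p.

0.41

NOT U = 1 − 0.79 = 0.21
U AND NOT U = max(0, a+b−1) on (0.79, 0.21) = 0.00
(U AND NOT U) OR T = min(1, a+b) on (0.00, 0.59) = 0.59
NOT ((U AND NOT U) OR T) = 1 − 0.59 = 0.41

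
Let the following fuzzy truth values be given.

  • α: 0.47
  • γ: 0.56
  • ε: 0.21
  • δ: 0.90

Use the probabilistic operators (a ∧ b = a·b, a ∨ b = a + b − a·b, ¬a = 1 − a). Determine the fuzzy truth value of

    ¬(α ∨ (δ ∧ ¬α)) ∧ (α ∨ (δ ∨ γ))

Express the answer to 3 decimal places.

¬α = 1 − 0.4700 = 0.5300
δ ∧ ¬α = a·b on (0.9000, 0.5300) = 0.4770
α ∨ (δ ∧ ¬α) = a + b − a·b on (0.4700, 0.4770) = 0.7228
¬(α ∨ (δ ∧ ¬α)) = 1 − 0.7228 = 0.2772
δ ∨ γ = a + b − a·b on (0.9000, 0.5600) = 0.9560
α ∨ (δ ∨ γ) = a + b − a·b on (0.4700, 0.9560) = 0.9767
¬(α ∨ (δ ∧ ¬α)) ∧ (α ∨ (δ ∨ γ)) = a·b on (0.2772, 0.9767) = 0.2707

0.271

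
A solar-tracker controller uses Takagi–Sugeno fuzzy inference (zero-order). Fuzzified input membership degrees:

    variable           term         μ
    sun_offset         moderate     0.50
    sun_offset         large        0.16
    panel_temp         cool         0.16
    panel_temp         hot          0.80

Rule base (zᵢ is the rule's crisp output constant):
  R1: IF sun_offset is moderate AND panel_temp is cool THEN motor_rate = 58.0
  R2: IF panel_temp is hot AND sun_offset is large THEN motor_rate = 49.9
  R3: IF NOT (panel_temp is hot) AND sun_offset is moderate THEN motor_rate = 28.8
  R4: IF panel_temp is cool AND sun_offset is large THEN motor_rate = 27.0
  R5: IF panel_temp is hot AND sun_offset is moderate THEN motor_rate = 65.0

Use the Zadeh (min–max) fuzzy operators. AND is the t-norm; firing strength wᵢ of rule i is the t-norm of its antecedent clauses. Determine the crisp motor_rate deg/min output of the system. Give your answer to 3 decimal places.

R1 (z=58.0): moderate=0.50, cool=0.16; AND[min(a, b)] → w = 0.16
R2 (z=49.9): hot=0.80, large=0.16; AND[min(a, b)] → w = 0.16
R3 (z=28.8): ¬hot=1−0.80=0.20, moderate=0.50; AND[min(a, b)] → w = 0.20
R4 (z=27.0): cool=0.16, large=0.16; AND[min(a, b)] → w = 0.16
R5 (z=65.0): hot=0.80, moderate=0.50; AND[min(a, b)] → w = 0.50
Weighted average = (0.16·58.0 + 0.16·49.9 + 0.20·28.8 + 0.16·27.0 + 0.50·65.0) / (0.16 + 0.16 + 0.20 + 0.16 + 0.50)
  = 59.8440 / 1.1800 = 50.715

50.715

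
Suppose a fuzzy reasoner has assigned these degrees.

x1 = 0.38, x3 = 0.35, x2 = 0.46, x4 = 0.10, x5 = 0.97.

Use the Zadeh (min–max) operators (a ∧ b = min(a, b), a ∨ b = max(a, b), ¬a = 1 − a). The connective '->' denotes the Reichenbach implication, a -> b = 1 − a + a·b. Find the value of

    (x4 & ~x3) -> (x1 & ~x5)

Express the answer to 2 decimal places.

0.90

~x3 = 1 − 0.35 = 0.65
x4 & ~x3 = min(a, b) on (0.10, 0.65) = 0.10
~x5 = 1 − 0.97 = 0.03
x1 & ~x5 = min(a, b) on (0.38, 0.03) = 0.03
(x4 & ~x3) -> (x1 & ~x5)  [Reichenbach: 1 − a + a·b] with a=0.10, b=0.03 → 0.90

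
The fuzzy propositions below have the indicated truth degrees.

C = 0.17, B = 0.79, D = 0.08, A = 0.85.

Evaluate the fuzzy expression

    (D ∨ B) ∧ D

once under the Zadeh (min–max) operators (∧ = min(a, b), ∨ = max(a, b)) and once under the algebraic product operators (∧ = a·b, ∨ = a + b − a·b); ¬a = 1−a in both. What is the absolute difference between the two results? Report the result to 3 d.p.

0.015

Under Zadeh (min–max):
  D ∨ B = max(a, b) on (0.08, 0.79) = 0.79
  (D ∨ B) ∧ D = min(a, b) on (0.79, 0.08) = 0.08
  → value = 0.0800
Under algebraic product:
  D ∨ B = a + b − a·b on (0.0800, 0.7900) = 0.8068
  (D ∨ B) ∧ D = a·b on (0.8068, 0.0800) = 0.0645
  → value = 0.0645
|0.0800 − 0.0645| = 0.015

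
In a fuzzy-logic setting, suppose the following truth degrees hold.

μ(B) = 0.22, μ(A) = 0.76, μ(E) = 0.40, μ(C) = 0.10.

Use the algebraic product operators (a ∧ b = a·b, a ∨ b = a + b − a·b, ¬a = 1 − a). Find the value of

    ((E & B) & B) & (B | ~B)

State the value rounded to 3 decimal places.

E & B = a·b on (0.4000, 0.2200) = 0.0880
(E & B) & B = a·b on (0.0880, 0.2200) = 0.0194
~B = 1 − 0.2200 = 0.7800
B | ~B = a + b − a·b on (0.2200, 0.7800) = 0.8284
((E & B) & B) & (B | ~B) = a·b on (0.0194, 0.8284) = 0.0160

0.016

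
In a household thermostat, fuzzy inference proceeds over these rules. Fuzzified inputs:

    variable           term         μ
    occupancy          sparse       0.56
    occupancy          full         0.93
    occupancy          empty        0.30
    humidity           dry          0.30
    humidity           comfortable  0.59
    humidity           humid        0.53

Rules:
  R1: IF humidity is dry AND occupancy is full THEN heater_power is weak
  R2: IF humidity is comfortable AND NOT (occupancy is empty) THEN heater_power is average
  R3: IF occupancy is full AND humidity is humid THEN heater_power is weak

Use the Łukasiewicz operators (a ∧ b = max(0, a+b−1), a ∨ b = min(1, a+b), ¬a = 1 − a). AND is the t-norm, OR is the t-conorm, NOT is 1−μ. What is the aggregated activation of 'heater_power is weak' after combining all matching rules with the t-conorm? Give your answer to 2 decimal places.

0.69

R1: dry=0.30, full=0.93; AND[max(0, a+b−1)] → w = 0.23
R2: comfortable=0.59, ¬empty=1−0.30=0.70; AND[max(0, a+b−1)] → w = 0.29
R3: full=0.93, humid=0.53; AND[max(0, a+b−1)] → w = 0.46
Rules with consequent 'weak': {R1, R3} → strengths 0.23, 0.46
Aggregate via t-conorm [min(1, a+b)]: 0.69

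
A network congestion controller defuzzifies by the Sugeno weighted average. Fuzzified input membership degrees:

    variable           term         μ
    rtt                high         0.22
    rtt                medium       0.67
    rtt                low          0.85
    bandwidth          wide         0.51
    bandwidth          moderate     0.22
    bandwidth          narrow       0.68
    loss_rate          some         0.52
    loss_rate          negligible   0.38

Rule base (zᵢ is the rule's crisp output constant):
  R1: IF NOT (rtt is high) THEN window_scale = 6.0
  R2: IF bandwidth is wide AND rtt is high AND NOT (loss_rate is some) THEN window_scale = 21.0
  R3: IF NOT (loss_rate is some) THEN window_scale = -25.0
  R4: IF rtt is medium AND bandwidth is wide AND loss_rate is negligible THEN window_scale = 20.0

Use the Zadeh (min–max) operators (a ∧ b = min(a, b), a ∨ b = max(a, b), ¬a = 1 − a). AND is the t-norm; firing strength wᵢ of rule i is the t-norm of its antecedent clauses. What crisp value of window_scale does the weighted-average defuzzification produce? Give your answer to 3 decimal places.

2.634

R1 (z=6.0): ¬high=1−0.22=0.78 → w = 0.78
R2 (z=21.0): wide=0.51, high=0.22, ¬some=1−0.52=0.48; AND[min(a, b)] → w = 0.22
R3 (z=-25.0): ¬some=1−0.52=0.48 → w = 0.48
R4 (z=20.0): medium=0.67, wide=0.51, negligible=0.38; AND[min(a, b)] → w = 0.38
Weighted average = (0.78·6.0 + 0.22·21.0 + 0.48·-25.0 + 0.38·20.0) / (0.78 + 0.22 + 0.48 + 0.38)
  = 4.9000 / 1.8600 = 2.634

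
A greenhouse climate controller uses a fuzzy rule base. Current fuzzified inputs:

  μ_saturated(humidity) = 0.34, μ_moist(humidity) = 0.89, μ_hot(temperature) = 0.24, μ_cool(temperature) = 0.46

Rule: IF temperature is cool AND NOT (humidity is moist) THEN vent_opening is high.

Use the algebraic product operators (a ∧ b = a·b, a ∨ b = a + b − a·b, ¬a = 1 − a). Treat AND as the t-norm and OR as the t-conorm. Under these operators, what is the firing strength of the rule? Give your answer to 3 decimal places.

firing strength: cool=0.46, ¬moist=1−0.89=0.11; AND[a·b] → w = 0.0506

0.051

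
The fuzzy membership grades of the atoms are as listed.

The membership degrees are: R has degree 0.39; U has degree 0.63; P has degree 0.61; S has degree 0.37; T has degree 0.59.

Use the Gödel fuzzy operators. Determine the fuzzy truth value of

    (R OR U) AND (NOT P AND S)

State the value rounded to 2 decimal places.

R OR U = max(a, b) on (0.39, 0.63) = 0.63
NOT P = 1 − 0.61 = 0.39
NOT P AND S = min(a, b) on (0.39, 0.37) = 0.37
(R OR U) AND (NOT P AND S) = min(a, b) on (0.63, 0.37) = 0.37

0.37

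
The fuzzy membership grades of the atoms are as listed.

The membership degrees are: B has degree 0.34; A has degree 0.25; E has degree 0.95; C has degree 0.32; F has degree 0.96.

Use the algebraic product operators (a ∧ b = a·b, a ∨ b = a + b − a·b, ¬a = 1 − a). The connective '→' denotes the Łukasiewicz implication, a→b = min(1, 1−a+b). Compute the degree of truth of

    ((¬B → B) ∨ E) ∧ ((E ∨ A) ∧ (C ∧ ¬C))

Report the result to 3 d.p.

¬B = 1 − 0.3400 = 0.6600
¬B → B  [Łukasiewicz: min(1, 1−a+b)] with a=0.6600, b=0.3400 → 0.6800
(¬B → B) ∨ E = a + b − a·b on (0.6800, 0.9500) = 0.9840
E ∨ A = a + b − a·b on (0.9500, 0.2500) = 0.9625
¬C = 1 − 0.3200 = 0.6800
C ∧ ¬C = a·b on (0.3200, 0.6800) = 0.2176
(E ∨ A) ∧ (C ∧ ¬C) = a·b on (0.9625, 0.2176) = 0.2094
((¬B → B) ∨ E) ∧ ((E ∨ A) ∧ (C ∧ ¬C)) = a·b on (0.9840, 0.2094) = 0.2061

0.206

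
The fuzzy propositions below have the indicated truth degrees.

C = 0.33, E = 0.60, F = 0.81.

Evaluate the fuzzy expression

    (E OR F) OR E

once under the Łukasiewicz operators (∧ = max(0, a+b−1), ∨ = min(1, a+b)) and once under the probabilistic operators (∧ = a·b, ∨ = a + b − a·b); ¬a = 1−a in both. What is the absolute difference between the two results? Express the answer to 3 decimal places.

Under Łukasiewicz:
  E OR F = min(1, a+b) on (0.60, 0.81) = 1.00
  (E OR F) OR E = min(1, a+b) on (1.00, 0.60) = 1.00
  → value = 1.0000
Under probabilistic:
  E OR F = a + b − a·b on (0.6000, 0.8100) = 0.9240
  (E OR F) OR E = a + b − a·b on (0.9240, 0.6000) = 0.9696
  → value = 0.9696
|1.0000 − 0.9696| = 0.030

0.030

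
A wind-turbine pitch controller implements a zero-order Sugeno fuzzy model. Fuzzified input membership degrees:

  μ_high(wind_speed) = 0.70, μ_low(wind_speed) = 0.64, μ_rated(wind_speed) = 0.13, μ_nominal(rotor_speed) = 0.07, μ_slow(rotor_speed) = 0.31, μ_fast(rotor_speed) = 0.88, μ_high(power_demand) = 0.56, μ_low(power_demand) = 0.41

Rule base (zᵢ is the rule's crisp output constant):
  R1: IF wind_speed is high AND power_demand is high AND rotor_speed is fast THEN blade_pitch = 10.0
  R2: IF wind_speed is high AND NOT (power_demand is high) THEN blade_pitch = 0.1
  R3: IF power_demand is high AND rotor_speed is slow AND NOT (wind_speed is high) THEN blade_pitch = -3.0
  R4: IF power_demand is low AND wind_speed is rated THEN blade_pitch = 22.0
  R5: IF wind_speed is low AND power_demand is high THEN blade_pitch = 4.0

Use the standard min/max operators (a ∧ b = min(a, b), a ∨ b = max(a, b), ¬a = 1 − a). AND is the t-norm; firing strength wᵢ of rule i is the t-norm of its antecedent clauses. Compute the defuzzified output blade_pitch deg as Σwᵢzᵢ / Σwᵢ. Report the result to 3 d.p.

R1 (z=10.0): high=0.70, high=0.56, fast=0.88; AND[min(a, b)] → w = 0.56
R2 (z=0.1): high=0.70, ¬high=1−0.56=0.44; AND[min(a, b)] → w = 0.44
R3 (z=-3.0): high=0.56, slow=0.31, ¬high=1−0.70=0.30; AND[min(a, b)] → w = 0.30
R4 (z=22.0): low=0.41, rated=0.13; AND[min(a, b)] → w = 0.13
R5 (z=4.0): low=0.64, high=0.56; AND[min(a, b)] → w = 0.56
Weighted average = (0.56·10.0 + 0.44·0.1 + 0.30·-3.0 + 0.13·22.0 + 0.56·4.0) / (0.56 + 0.44 + 0.30 + 0.13 + 0.56)
  = 9.8440 / 1.9900 = 4.947

4.947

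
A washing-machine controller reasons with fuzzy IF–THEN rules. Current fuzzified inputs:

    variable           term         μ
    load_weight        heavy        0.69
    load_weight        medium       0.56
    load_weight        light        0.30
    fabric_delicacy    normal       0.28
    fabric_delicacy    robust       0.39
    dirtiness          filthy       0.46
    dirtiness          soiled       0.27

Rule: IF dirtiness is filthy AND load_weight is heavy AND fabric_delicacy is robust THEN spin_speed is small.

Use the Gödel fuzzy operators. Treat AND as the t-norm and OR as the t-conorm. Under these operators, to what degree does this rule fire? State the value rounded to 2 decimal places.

0.39

firing strength: filthy=0.46, heavy=0.69, robust=0.39; AND[min(a, b)] → w = 0.39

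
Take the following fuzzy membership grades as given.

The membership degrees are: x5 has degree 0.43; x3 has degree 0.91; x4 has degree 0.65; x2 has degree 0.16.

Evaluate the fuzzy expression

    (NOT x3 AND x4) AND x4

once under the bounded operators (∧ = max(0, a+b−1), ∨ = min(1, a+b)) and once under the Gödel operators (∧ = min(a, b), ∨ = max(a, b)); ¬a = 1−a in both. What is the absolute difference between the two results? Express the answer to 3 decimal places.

0.090

Under bounded:
  NOT x3 = 1 − 0.91 = 0.09
  NOT x3 AND x4 = max(0, a+b−1) on (0.09, 0.65) = 0.00
  (NOT x3 AND x4) AND x4 = max(0, a+b−1) on (0.00, 0.65) = 0.00
  → value = 0.0000
Under Gödel:
  NOT x3 = 1 − 0.91 = 0.09
  NOT x3 AND x4 = min(a, b) on (0.09, 0.65) = 0.09
  (NOT x3 AND x4) AND x4 = min(a, b) on (0.09, 0.65) = 0.09
  → value = 0.0900
|0.0000 − 0.0900| = 0.090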